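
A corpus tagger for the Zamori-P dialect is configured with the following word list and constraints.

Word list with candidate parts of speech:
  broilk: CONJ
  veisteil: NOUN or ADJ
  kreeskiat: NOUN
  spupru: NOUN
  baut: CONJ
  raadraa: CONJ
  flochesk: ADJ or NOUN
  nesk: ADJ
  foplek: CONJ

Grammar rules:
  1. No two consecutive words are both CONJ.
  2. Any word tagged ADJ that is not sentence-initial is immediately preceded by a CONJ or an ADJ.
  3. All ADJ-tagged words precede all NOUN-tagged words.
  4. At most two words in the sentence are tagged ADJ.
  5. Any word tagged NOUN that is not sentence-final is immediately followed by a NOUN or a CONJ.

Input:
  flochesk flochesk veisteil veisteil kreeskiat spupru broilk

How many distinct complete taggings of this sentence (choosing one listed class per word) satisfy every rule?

3

Candidates per position — 1:flochesk {ADJ,NOUN}; 2:flochesk {ADJ,NOUN}; 3:veisteil {NOUN,ADJ}; 4:veisteil {NOUN,ADJ}; 5:kreeskiat {NOUN}; 6:spupru {NOUN}; 7:broilk {CONJ}.
There are 16 candidate sequences in total.
The sequences that satisfy every rule: ADJ ADJ NOUN NOUN NOUN NOUN CONJ; ADJ NOUN NOUN NOUN NOUN NOUN CONJ; NOUN NOUN NOUN NOUN NOUN NOUN CONJ.
Count = 3.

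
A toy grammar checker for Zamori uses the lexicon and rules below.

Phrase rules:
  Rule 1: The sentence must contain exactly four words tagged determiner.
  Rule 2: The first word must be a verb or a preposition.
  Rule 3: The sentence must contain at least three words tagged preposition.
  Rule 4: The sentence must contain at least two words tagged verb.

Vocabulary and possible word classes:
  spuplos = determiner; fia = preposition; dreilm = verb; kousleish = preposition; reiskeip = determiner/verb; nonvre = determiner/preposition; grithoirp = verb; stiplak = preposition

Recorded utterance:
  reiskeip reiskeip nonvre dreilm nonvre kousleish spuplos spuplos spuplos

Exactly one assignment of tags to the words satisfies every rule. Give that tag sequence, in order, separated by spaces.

verb determiner preposition verb preposition preposition determiner determiner determiner

Candidates per position — 1:reiskeip {determiner,verb}; 2:reiskeip {determiner,verb}; 3:nonvre {determiner,preposition}; 4:dreilm {verb}; 5:nonvre {determiner,preposition}; 6:kousleish {preposition}; 7:spuplos {determiner}; 8:spuplos {determiner}; 9:spuplos {determiner}.
Position 1: tagging it determiner would leave rule 2 unsatisfiable, so it must be verb.
Position 3: tagging it determiner would leave rule 3 unsatisfiable, so it must be preposition.
Position 5: tagging it determiner would leave rule 3 unsatisfiable, so it must be preposition.
Position 2: tagging it verb would leave rule 1 unsatisfiable, so it must be determiner.
The unique satisfying tagging is: verb determiner preposition verb preposition preposition determiner determiner determiner.
Checking: rule 1 holds; rule 2 holds; rule 3 holds; rule 4 holds.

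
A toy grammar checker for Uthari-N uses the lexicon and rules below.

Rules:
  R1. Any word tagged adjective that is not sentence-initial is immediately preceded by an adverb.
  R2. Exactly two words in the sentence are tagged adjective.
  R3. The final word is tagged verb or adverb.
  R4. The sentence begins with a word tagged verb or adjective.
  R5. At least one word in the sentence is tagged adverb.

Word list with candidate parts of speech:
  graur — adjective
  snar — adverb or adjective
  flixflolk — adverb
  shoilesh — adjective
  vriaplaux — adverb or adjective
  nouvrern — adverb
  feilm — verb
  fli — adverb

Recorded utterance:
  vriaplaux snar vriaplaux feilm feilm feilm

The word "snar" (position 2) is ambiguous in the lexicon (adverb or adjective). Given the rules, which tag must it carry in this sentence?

adverb

Candidates per position — 1:vriaplaux {adverb,adjective}; 2:snar {adverb,adjective}; 3:vriaplaux {adverb,adjective}; 4:feilm {verb}; 5:feilm {verb}; 6:feilm {verb}.
Position 1: adverb is ruled out by rule 4; that leaves adjective.
Position 2: adjective is ruled out by rule 1; that leaves adverb.
Position 3: adverb is ruled out by rule 2; that leaves adjective.
That leaves exactly one tagging: adjective adverb adjective verb verb verb.
Verifying each rule — rule 1 ok; rule 2 ok; rule 3 ok; rule 4 ok; rule 5 ok.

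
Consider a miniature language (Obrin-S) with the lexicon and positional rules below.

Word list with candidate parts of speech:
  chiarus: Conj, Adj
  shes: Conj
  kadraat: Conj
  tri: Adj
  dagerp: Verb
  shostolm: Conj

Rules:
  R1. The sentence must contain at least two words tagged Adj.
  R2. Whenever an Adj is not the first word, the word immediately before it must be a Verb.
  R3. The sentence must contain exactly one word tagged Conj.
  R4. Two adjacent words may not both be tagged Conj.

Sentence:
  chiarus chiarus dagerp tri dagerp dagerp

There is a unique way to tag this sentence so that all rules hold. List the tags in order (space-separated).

Adj Conj Verb Adj Verb Verb

Candidates per position — 1:chiarus {Conj,Adj}; 2:chiarus {Conj,Adj}; 3:dagerp {Verb}; 4:tri {Adj}; 5:dagerp {Verb}; 6:dagerp {Verb}.
Word 2 cannot be Adj — rule 2 would then fail for every completion. It is Conj.
Word 1 cannot be Conj — rule 1 would then fail for every completion. It is Adj.
So the tagging must be: Adj Conj Verb Adj Verb Verb.
Check: rule 1 holds; rule 2 holds; rule 3 holds; rule 4 holds.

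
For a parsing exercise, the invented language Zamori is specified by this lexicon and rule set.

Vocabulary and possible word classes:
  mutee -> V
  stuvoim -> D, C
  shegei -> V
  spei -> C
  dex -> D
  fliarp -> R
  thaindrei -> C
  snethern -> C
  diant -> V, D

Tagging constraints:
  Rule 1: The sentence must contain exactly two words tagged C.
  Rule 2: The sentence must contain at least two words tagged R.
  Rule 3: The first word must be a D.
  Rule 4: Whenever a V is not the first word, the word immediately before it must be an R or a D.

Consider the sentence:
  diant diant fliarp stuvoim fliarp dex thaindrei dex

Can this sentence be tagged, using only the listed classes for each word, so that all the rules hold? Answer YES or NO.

Candidates per position — 1:diant {V,D}; 2:diant {V,D}; 3:fliarp {R}; 4:stuvoim {D,C}; 5:fliarp {R}; 6:dex {D}; 7:thaindrei {C}; 8:dex {D}.
One satisfying assignment: D V R C R D C D.
Verifying each rule — rule 1 satisfied; rule 2 satisfied; rule 3 satisfied; rule 4 satisfied.

YES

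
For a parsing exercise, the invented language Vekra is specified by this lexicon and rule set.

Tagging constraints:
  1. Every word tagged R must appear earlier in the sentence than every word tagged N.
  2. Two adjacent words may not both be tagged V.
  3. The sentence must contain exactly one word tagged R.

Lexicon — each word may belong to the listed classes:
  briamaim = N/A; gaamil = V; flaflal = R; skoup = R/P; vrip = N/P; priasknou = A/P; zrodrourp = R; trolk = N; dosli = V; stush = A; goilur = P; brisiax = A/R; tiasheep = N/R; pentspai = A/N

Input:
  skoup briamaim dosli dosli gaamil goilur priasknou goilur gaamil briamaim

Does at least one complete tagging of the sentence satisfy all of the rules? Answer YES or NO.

Candidates per position — 1:skoup {R,P}; 2:briamaim {N,A}; 3:dosli {V}; 4:dosli {V}; 5:gaamil {V}; 6:goilur {P}; 7:priasknou {A,P}; 8:goilur {P}; 9:gaamil {V}; 10:briamaim {N,A}.
Rule 2 cannot be satisfied by any choice of tags from the lexicon.
So there is no consistent tagging.

NO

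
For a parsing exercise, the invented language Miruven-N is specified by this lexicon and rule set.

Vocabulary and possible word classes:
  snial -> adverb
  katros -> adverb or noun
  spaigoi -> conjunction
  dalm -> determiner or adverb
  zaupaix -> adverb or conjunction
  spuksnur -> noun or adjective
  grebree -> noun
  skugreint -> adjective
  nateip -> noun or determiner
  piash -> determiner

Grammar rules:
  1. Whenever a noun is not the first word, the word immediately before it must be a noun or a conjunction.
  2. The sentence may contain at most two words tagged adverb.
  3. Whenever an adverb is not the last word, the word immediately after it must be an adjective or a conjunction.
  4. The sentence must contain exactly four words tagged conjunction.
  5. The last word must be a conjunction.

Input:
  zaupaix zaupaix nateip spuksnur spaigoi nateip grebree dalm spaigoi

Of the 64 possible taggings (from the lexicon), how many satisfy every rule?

6

Candidates per position — 1:zaupaix {adverb,conjunction}; 2:zaupaix {adverb,conjunction}; 3:nateip {noun,determiner}; 4:spuksnur {noun,adjective}; 5:spaigoi {conjunction}; 6:nateip {noun,determiner}; 7:grebree {noun}; 8:dalm {determiner,adverb}; 9:spaigoi {conjunction}.
There are 64 candidate sequences in total.
Checking each against the rules leaves 6 sequences.
Count = 6.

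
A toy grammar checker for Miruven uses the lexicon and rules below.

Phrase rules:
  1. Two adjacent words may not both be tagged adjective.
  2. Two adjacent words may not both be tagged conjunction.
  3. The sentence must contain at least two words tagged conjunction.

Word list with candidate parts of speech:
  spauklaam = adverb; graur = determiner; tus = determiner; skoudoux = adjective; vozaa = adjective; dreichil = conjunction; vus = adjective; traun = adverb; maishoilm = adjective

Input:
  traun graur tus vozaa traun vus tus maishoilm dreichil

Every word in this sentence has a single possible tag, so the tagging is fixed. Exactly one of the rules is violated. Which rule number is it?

3

Fixed tagging: adverb determiner determiner adjective adverb adjective determiner adjective conjunction.
Checking each rule: R1 ok, R2 ok, R3 fails.
Only rule 3 fails.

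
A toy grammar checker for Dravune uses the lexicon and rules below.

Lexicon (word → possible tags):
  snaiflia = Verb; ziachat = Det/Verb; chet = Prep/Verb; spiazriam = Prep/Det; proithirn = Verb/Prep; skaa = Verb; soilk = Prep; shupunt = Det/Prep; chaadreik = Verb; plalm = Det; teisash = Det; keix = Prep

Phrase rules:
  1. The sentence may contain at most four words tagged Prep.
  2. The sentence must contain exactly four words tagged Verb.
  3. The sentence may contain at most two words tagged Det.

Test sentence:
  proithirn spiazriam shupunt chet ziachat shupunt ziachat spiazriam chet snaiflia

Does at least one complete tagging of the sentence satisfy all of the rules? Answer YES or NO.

YES

Candidates per position — 1:proithirn {Verb,Prep}; 2:spiazriam {Prep,Det}; 3:shupunt {Det,Prep}; 4:chet {Prep,Verb}; 5:ziachat {Det,Verb}; 6:shupunt {Det,Prep}; 7:ziachat {Det,Verb}; 8:spiazriam {Prep,Det}; 9:chet {Prep,Verb}; 10:snaiflia {Verb}.
One satisfying assignment: Verb Prep Prep Verb Det Prep Det Prep Verb Verb.
Check: rule 1 satisfied; rule 2 satisfied; rule 3 satisfied.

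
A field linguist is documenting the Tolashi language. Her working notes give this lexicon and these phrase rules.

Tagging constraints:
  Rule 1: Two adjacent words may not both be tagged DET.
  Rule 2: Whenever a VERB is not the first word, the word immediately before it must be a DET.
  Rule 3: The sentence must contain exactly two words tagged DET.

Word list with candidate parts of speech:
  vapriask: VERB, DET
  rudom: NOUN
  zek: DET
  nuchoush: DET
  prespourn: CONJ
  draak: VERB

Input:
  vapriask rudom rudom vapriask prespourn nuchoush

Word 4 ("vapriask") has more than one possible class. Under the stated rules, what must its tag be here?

Candidates per position — 1:vapriask {VERB,DET}; 2:rudom {NOUN}; 3:rudom {NOUN}; 4:vapriask {VERB,DET}; 5:prespourn {CONJ}; 6:nuchoush {DET}.
At position 4, choosing VERB makes rule 2 impossible to satisfy; hence DET.
At position 1, choosing DET makes rule 3 impossible to satisfy; hence VERB.
The unique satisfying tagging is: VERB NOUN NOUN DET CONJ DET.
Checking: rule 1 satisfied; rule 2 satisfied; rule 3 satisfied.

DET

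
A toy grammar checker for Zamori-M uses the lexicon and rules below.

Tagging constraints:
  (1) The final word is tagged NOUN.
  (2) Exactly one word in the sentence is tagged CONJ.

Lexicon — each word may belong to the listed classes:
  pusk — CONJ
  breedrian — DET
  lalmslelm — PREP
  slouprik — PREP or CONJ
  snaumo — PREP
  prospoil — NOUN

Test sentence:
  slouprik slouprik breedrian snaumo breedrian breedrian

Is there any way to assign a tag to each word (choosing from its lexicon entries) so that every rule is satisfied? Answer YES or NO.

NO

Candidates per position — 1:slouprik {PREP,CONJ}; 2:slouprik {PREP,CONJ}; 3:breedrian {DET}; 4:snaumo {PREP}; 5:breedrian {DET}; 6:breedrian {DET}.
Rule 1 cannot be satisfied by any choice of tags from the lexicon.
So there is no consistent tagging.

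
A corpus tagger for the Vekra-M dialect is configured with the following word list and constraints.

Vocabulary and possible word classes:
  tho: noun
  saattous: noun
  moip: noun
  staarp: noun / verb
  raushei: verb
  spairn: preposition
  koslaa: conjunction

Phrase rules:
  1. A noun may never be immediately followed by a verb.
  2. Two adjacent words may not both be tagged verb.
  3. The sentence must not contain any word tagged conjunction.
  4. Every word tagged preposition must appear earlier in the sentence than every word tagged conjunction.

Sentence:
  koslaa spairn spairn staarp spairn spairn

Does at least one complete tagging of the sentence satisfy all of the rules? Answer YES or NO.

NO

Candidates per position — 1:koslaa {conjunction}; 2:spairn {preposition}; 3:spairn {preposition}; 4:staarp {noun,verb}; 5:spairn {preposition}; 6:spairn {preposition}.
Rule 3 cannot be satisfied by any choice of tags from the lexicon.
So there is no consistent tagging.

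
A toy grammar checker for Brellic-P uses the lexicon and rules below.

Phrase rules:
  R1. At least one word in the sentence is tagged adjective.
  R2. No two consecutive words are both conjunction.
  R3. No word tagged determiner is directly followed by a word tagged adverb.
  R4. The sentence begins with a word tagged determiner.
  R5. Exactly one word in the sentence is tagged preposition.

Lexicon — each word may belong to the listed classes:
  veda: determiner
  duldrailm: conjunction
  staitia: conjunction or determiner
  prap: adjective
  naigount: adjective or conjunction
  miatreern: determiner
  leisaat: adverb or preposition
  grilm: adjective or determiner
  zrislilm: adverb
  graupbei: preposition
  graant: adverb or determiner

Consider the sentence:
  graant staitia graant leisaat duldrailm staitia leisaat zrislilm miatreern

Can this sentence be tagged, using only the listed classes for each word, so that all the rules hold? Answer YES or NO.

NO

Candidates per position — 1:graant {adverb,determiner}; 2:staitia {conjunction,determiner}; 3:graant {adverb,determiner}; 4:leisaat {adverb,preposition}; 5:duldrailm {conjunction}; 6:staitia {conjunction,determiner}; 7:leisaat {adverb,preposition}; 8:zrislilm {adverb}; 9:miatreern {determiner}.
Rule 1 cannot be satisfied by any choice of tags from the lexicon.
So there is no consistent tagging.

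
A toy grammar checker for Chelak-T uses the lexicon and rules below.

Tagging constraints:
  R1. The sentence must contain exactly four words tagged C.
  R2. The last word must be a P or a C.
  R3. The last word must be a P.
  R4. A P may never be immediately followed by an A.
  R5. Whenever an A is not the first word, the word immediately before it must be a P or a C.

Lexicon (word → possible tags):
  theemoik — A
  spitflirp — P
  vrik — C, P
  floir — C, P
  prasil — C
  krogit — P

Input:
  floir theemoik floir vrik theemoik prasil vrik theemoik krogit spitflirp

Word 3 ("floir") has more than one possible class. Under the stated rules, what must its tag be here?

Candidates per position — 1:floir {C,P}; 2:theemoik {A}; 3:floir {C,P}; 4:vrik {C,P}; 5:theemoik {A}; 6:prasil {C}; 7:vrik {C,P}; 8:theemoik {A}; 9:krogit {P}; 10:spitflirp {P}.
Position 1: P is ruled out by rule 4; that leaves C.
Position 4: P is ruled out by rule 4; that leaves C.
Position 7: P is ruled out by rule 4; that leaves C.
Position 3: C is ruled out by rule 1; that leaves P.
The unique satisfying tagging is: C A P C A C C A P P.
Verifying each rule — rule 1 holds; rule 2 holds; rule 3 holds; rule 4 holds; rule 5 holds.

P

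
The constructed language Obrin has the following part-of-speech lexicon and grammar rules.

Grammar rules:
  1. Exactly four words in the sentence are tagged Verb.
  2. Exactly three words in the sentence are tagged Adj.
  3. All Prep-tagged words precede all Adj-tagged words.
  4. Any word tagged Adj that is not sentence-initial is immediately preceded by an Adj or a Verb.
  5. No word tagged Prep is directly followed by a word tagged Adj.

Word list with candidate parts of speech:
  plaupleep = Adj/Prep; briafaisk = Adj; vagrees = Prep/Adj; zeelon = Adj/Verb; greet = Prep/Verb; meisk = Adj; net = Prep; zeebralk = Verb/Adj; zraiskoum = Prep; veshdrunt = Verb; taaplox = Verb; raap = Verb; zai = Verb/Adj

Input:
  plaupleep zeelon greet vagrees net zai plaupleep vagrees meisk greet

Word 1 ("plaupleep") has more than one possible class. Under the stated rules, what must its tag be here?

Prep

Candidates per position — 1:plaupleep {Adj,Prep}; 2:zeelon {Adj,Verb}; 3:greet {Prep,Verb}; 4:vagrees {Prep,Adj}; 5:net {Prep}; 6:zai {Verb,Adj}; 7:plaupleep {Adj,Prep}; 8:vagrees {Prep,Adj}; 9:meisk {Adj}; 10:greet {Prep,Verb}.
Word 1 cannot be Adj — rule 3 would then fail for every completion. It is Prep.
Word 2 cannot be Adj — rule 1 would then fail for every completion. It is Verb.
Word 3 cannot be Prep — rule 1 would then fail for every completion. It is Verb.
Word 4 cannot be Adj — rule 3 would then fail for every completion. It is Prep.
Word 6 cannot be Adj — rule 1 would then fail for every completion. It is Verb.
Word 7 cannot be Prep — rule 2 would then fail for every completion. It is Adj.
Word 8 cannot be Prep — rule 2 would then fail for every completion. It is Adj.
Word 10 cannot be Prep — rule 1 would then fail for every completion. It is Verb.
That leaves exactly one tagging: Prep Verb Verb Prep Prep Verb Adj Adj Adj Verb.
Checking: rule 1 satisfied; rule 2 satisfied; rule 3 satisfied; rule 4 satisfied; rule 5 satisfied.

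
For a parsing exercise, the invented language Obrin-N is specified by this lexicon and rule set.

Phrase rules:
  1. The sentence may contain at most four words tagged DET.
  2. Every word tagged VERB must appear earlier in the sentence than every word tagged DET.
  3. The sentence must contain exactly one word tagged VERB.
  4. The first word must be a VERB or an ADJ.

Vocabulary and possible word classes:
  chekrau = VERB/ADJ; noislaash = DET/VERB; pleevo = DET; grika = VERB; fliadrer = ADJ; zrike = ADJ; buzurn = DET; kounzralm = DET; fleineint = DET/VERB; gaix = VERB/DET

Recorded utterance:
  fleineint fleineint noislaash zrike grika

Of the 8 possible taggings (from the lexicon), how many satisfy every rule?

0

Candidates per position — 1:fleineint {DET,VERB}; 2:fleineint {DET,VERB}; 3:noislaash {DET,VERB}; 4:zrike {ADJ}; 5:grika {VERB}.
There are 8 candidate sequences in total.
Every candidate sequence violates at least one rule; no consistent tagging exists.
Count = 0.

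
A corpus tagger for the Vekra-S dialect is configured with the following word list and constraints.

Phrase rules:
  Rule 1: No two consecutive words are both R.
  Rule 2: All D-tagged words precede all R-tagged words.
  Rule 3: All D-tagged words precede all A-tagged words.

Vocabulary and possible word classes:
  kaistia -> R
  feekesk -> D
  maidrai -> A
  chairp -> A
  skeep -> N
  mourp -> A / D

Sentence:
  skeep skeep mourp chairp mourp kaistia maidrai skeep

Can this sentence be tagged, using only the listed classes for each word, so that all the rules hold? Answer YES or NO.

YES

Candidates per position — 1:skeep {N}; 2:skeep {N}; 3:mourp {A,D}; 4:chairp {A}; 5:mourp {A,D}; 6:kaistia {R}; 7:maidrai {A}; 8:skeep {N}.
One satisfying assignment: N N D A A R A N.
Verifying each rule — rule 1 ✓; rule 2 ✓; rule 3 ✓.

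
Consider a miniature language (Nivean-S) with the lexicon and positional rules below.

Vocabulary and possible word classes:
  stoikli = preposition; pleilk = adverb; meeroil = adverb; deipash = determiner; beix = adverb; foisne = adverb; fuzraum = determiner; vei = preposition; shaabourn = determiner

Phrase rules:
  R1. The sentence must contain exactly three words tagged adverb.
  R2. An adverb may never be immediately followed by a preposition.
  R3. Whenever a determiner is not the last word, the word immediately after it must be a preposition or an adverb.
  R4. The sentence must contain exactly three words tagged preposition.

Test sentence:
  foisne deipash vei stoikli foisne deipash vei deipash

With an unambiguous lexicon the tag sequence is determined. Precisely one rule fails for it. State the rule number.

Fixed tagging: adverb determiner preposition preposition adverb determiner preposition determiner.
Applying the rules: R1 fail, R2 pass, R3 pass, R4 pass.
Only rule 1 fails.

1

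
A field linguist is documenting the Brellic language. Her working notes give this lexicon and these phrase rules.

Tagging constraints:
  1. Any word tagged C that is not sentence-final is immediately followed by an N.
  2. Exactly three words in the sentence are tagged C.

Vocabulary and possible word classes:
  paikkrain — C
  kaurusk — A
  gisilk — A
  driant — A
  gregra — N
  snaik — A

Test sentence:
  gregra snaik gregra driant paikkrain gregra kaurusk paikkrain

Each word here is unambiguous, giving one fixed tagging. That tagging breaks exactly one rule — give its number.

Fixed tagging: N A N A C N A C.
Rule check: R1 holds, R2 violated.
Only rule 2 fails.

2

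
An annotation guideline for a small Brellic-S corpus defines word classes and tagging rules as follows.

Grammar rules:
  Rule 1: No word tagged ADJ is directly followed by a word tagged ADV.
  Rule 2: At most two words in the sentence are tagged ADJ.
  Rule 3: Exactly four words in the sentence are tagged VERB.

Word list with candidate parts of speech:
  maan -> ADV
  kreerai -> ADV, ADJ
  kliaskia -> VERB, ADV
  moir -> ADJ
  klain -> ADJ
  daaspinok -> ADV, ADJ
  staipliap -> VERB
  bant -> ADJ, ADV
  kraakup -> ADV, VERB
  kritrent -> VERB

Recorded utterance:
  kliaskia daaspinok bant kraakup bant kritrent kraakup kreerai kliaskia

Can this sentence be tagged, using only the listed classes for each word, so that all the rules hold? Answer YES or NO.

YES

Candidates per position — 1:kliaskia {VERB,ADV}; 2:daaspinok {ADV,ADJ}; 3:bant {ADJ,ADV}; 4:kraakup {ADV,VERB}; 5:bant {ADJ,ADV}; 6:kritrent {VERB}; 7:kraakup {ADV,VERB}; 8:kreerai {ADV,ADJ}; 9:kliaskia {VERB,ADV}.
One satisfying assignment: VERB ADV ADJ VERB ADJ VERB VERB ADV ADV.
Rule-by-rule: rule 1 holds; rule 2 holds; rule 3 holds.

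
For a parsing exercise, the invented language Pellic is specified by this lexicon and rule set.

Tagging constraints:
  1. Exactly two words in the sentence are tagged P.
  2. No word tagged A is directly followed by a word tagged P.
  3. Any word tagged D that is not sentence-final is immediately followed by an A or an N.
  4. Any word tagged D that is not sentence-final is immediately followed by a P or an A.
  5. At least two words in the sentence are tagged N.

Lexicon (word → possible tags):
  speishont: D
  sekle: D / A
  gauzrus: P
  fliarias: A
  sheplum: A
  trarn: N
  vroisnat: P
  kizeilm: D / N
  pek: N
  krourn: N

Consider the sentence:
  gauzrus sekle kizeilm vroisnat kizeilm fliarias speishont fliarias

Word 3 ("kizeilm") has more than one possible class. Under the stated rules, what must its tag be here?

Candidates per position — 1:gauzrus {P}; 2:sekle {D,A}; 3:kizeilm {D,N}; 4:vroisnat {P}; 5:kizeilm {D,N}; 6:fliarias {A}; 7:speishont {D}; 8:fliarias {A}.
If word 2 were D, no tagging could satisfy rule 4; so word 2 is A.
If word 3 were D, no tagging could satisfy rule 3; so word 3 is N.
If word 5 were D, no tagging could satisfy rule 5; so word 5 is N.
That leaves exactly one tagging: P A N P N A D A.
Rule-by-rule: rule 1 satisfied; rule 2 satisfied; rule 3 satisfied; rule 4 satisfied; rule 5 satisfied.

N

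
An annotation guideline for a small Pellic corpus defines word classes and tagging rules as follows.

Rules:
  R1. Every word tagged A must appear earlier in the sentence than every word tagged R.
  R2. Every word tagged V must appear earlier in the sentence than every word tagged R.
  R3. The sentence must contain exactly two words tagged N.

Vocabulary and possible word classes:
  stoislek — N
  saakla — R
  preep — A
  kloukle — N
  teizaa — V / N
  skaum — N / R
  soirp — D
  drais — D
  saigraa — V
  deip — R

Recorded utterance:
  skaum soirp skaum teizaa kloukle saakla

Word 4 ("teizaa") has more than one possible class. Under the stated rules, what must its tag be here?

Candidates per position — 1:skaum {N,R}; 2:soirp {D}; 3:skaum {N,R}; 4:teizaa {V,N}; 5:kloukle {N}; 6:saakla {R}.
Position 4: the remaining choice is settled jointly with positions 1, 3 — only N at position 4 is part of a tagging that satisfies every rule.
The unique satisfying tagging is: R D R N N R.
Checking: rule 1 holds; rule 2 holds; rule 3 holds.

N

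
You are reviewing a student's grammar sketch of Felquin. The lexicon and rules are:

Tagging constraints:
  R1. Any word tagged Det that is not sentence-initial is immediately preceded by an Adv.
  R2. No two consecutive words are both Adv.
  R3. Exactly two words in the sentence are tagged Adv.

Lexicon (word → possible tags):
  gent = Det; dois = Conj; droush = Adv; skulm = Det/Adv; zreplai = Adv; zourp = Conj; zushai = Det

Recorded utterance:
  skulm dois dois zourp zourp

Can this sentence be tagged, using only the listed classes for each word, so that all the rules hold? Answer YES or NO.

Candidates per position — 1:skulm {Det,Adv}; 2:dois {Conj}; 3:dois {Conj}; 4:zourp {Conj}; 5:zourp {Conj}.
Rule 3 cannot be satisfied by any choice of tags from the lexicon.
So there is no consistent tagging.

NO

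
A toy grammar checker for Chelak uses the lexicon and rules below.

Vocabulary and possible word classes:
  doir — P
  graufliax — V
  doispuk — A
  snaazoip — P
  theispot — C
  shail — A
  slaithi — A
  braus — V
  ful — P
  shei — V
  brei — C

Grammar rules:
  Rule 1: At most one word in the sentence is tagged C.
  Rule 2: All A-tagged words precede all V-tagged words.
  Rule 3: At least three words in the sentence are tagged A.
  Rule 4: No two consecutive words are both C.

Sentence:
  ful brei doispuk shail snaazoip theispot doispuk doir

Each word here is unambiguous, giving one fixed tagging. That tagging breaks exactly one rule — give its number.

1

Fixed tagging: P C A A P C A P.
Checking each rule: R1 fails, R2 ok, R3 ok, R4 ok.
Only rule 1 fails.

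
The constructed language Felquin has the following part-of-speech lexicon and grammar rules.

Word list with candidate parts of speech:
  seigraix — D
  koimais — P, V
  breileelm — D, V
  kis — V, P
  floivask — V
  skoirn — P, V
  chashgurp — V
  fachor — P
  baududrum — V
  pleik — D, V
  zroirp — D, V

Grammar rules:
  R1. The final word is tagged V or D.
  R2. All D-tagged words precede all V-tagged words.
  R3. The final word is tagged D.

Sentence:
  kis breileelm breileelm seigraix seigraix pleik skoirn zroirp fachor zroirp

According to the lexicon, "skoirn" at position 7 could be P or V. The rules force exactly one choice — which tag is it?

Candidates per position — 1:kis {V,P}; 2:breileelm {D,V}; 3:breileelm {D,V}; 4:seigraix {D}; 5:seigraix {D}; 6:pleik {D,V}; 7:skoirn {P,V}; 8:zroirp {D,V}; 9:fachor {P}; 10:zroirp {D,V}.
At position 1, choosing V makes rule 2 impossible to satisfy; hence P.
At position 2, choosing V makes rule 2 impossible to satisfy; hence D.
At position 3, choosing V makes rule 2 impossible to satisfy; hence D.
At position 10, choosing V makes rule 3 impossible to satisfy; hence D.
At position 6, choosing V makes rule 2 impossible to satisfy; hence D.
At position 7, choosing V makes rule 2 impossible to satisfy; hence P.
At position 8, choosing V makes rule 2 impossible to satisfy; hence D.
The only consistent sequence is: P D D D D D P D P D.
Check: rule 1 holds; rule 2 holds; rule 3 holds.

P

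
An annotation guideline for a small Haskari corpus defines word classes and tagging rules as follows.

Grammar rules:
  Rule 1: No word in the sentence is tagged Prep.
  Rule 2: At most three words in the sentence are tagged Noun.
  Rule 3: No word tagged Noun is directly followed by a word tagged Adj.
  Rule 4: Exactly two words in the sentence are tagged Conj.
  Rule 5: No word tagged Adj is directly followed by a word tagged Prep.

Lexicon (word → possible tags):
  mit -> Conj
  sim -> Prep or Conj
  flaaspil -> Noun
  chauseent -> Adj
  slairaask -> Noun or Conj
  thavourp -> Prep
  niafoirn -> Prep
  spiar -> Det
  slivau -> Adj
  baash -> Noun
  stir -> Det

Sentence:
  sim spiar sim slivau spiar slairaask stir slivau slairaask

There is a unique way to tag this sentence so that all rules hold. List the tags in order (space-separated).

Conj Det Conj Adj Det Noun Det Adj Noun

Candidates per position — 1:sim {Prep,Conj}; 2:spiar {Det}; 3:sim {Prep,Conj}; 4:slivau {Adj}; 5:spiar {Det}; 6:slairaask {Noun,Conj}; 7:stir {Det}; 8:slivau {Adj}; 9:slairaask {Noun,Conj}.
Word 1 cannot be Prep — rule 1 would then fail for every completion. It is Conj.
Word 3 cannot be Prep — rule 1 would then fail for every completion. It is Conj.
Word 6 cannot be Conj — rule 4 would then fail for every completion. It is Noun.
Word 9 cannot be Conj — rule 4 would then fail for every completion. It is Noun.
The unique satisfying tagging is: Conj Det Conj Adj Det Noun Det Adj Noun.
Rule-by-rule: rule 1 holds; rule 2 holds; rule 3 holds; rule 4 holds; rule 5 holds.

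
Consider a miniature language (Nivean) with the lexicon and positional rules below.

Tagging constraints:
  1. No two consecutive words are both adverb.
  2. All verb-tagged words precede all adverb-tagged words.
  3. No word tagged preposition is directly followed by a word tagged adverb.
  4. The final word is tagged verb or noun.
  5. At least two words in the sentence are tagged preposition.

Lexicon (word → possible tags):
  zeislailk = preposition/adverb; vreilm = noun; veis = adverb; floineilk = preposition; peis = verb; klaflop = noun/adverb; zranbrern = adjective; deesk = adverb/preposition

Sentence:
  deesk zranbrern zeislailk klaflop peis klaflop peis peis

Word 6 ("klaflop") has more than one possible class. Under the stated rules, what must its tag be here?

Candidates per position — 1:deesk {adverb,preposition}; 2:zranbrern {adjective}; 3:zeislailk {preposition,adverb}; 4:klaflop {noun,adverb}; 5:peis {verb}; 6:klaflop {noun,adverb}; 7:peis {verb}; 8:peis {verb}.
Word 1 cannot be adverb — rule 2 would then fail for every completion. It is preposition.
Word 3 cannot be adverb — rule 2 would then fail for every completion. It is preposition.
Word 4 cannot be adverb — rule 2 would then fail for every completion. It is noun.
Word 6 cannot be adverb — rule 2 would then fail for every completion. It is noun.
The unique satisfying tagging is: preposition adjective preposition noun verb noun verb verb.
Verifying each rule — rule 1 holds; rule 2 holds; rule 3 holds; rule 4 holds; rule 5 holds.

noun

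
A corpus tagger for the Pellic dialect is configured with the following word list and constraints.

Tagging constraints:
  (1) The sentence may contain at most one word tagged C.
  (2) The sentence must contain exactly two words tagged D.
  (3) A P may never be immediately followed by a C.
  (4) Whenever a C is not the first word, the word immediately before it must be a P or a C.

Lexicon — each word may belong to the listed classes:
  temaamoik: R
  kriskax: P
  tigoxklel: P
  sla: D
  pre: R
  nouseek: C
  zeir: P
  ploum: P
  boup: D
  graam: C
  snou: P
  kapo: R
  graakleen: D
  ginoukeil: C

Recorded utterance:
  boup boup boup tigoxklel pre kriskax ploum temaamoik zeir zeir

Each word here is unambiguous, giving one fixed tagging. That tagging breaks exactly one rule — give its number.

2

Fixed tagging: D D D P R P P R P P.
Checking each rule: R1 ✓, R2 ✗, R3 ✓, R4 ✓.
Only rule 2 fails.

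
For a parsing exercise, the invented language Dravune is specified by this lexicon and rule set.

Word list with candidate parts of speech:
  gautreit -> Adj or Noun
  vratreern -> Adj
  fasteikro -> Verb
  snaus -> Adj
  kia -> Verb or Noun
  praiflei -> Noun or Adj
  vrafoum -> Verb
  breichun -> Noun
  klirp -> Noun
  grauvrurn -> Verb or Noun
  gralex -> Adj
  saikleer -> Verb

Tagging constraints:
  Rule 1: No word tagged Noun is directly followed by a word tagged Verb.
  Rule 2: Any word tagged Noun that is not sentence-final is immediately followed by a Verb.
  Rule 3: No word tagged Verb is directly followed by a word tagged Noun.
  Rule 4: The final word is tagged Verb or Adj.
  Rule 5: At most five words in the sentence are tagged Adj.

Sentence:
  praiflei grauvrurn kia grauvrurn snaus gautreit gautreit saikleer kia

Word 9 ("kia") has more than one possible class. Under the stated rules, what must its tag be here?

Verb

Candidates per position — 1:praiflei {Noun,Adj}; 2:grauvrurn {Verb,Noun}; 3:kia {Verb,Noun}; 4:grauvrurn {Verb,Noun}; 5:snaus {Adj}; 6:gautreit {Adj,Noun}; 7:gautreit {Adj,Noun}; 8:saikleer {Verb}; 9:kia {Verb,Noun}.
Position 4: Noun is ruled out by rule 2; that leaves Verb.
Position 6: Noun is ruled out by rule 2; that leaves Adj.
Position 7: Noun is ruled out by rule 1; that leaves Adj.
Position 9: Noun is ruled out by rule 3; that leaves Verb.
Position 1: Noun is ruled out by rule 1; that leaves Adj.
Position 2: Noun is ruled out by rule 1; that leaves Verb.
Position 3: Noun is ruled out by rule 1; that leaves Verb.
That leaves exactly one tagging: Adj Verb Verb Verb Adj Adj Adj Verb Verb.
Verifying each rule — rule 1 holds; rule 2 holds; rule 3 holds; rule 4 holds; rule 5 holds.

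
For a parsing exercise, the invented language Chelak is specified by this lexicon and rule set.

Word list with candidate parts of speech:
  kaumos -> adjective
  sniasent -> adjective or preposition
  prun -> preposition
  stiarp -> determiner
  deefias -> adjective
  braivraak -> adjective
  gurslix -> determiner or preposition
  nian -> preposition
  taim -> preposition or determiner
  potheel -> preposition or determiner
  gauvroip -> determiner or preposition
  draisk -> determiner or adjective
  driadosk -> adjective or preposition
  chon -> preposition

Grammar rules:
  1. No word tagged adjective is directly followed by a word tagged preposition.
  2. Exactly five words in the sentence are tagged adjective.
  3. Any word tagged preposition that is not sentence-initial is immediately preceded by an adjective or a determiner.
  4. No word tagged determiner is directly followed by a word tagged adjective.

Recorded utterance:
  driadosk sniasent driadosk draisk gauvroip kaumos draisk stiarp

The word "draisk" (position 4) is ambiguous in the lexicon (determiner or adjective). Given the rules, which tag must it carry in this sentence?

determiner

Candidates per position — 1:driadosk {adjective,preposition}; 2:sniasent {adjective,preposition}; 3:driadosk {adjective,preposition}; 4:draisk {determiner,adjective}; 5:gauvroip {determiner,preposition}; 6:kaumos {adjective}; 7:draisk {determiner,adjective}; 8:stiarp {determiner}.
If word 5 were determiner, no tagging could satisfy rule 4; so word 5 is preposition.
If word 4 were adjective, no tagging could satisfy rule 1; so word 4 is determiner.
If word 7 were determiner, no tagging could satisfy rule 2; so word 7 is adjective.
If word 1 were preposition, no tagging could satisfy rule 2; so word 1 is adjective.
If word 2 were preposition, no tagging could satisfy rule 1; so word 2 is adjective.
If word 3 were preposition, no tagging could satisfy rule 1; so word 3 is adjective.
The unique satisfying tagging is: adjective adjective adjective determiner preposition adjective adjective determiner.
Verifying each rule — rule 1 holds; rule 2 holds; rule 3 holds; rule 4 holds.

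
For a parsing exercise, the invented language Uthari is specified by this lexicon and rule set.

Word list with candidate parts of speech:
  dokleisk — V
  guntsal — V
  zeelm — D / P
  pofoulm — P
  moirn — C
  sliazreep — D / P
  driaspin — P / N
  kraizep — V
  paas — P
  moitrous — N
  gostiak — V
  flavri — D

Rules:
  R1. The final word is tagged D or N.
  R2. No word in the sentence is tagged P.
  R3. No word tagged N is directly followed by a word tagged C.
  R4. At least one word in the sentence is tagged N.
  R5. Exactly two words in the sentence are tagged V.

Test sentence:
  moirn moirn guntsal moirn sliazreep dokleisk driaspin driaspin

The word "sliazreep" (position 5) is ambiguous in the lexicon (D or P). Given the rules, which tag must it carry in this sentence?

D

Candidates per position — 1:moirn {C}; 2:moirn {C}; 3:guntsal {V}; 4:moirn {C}; 5:sliazreep {D,P}; 6:dokleisk {V}; 7:driaspin {P,N}; 8:driaspin {P,N}.
If word 5 were P, no tagging could satisfy rule 2; so word 5 is D.
If word 7 were P, no tagging could satisfy rule 2; so word 7 is N.
If word 8 were P, no tagging could satisfy rule 1; so word 8 is N.
The unique satisfying tagging is: C C V C D V N N.
Rule-by-rule: rule 1 ok; rule 2 ok; rule 3 ok; rule 4 ok; rule 5 ok.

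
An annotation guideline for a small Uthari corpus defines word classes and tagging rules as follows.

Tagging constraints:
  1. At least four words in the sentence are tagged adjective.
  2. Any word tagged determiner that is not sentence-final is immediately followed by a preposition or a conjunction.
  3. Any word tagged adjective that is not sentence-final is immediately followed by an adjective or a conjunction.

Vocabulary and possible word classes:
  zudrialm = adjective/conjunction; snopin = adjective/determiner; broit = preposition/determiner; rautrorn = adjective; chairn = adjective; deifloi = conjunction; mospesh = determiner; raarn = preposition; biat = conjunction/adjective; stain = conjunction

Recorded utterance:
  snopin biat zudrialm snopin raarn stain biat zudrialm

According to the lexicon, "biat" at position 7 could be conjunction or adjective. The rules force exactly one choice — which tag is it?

adjective

Candidates per position — 1:snopin {adjective,determiner}; 2:biat {conjunction,adjective}; 3:zudrialm {adjective,conjunction}; 4:snopin {adjective,determiner}; 5:raarn {preposition}; 6:stain {conjunction}; 7:biat {conjunction,adjective}; 8:zudrialm {adjective,conjunction}.
If word 3 were adjective, no tagging could satisfy rule 3; so word 3 is conjunction.
If word 4 were adjective, no tagging could satisfy rule 3; so word 4 is determiner.
If word 7 were conjunction, no tagging could satisfy rule 1; so word 7 is adjective.
If word 8 were conjunction, no tagging could satisfy rule 1; so word 8 is adjective.
If word 1 were determiner, no tagging could satisfy rule 1; so word 1 is adjective.
If word 2 were conjunction, no tagging could satisfy rule 1; so word 2 is adjective.
That leaves exactly one tagging: adjective adjective conjunction determiner preposition conjunction adjective adjective.
Checking: rule 1 ✓; rule 2 ✓; rule 3 ✓.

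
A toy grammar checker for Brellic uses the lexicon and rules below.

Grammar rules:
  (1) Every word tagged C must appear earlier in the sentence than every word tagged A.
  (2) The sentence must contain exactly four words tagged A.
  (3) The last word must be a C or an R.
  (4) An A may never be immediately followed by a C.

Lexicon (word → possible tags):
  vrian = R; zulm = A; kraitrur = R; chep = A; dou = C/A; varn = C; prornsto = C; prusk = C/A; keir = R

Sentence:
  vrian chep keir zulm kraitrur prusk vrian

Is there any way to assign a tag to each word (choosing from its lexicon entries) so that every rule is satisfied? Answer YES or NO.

NO

Candidates per position — 1:vrian {R}; 2:chep {A}; 3:keir {R}; 4:zulm {A}; 5:kraitrur {R}; 6:prusk {C,A}; 7:vrian {R}.
Rule 2 cannot be satisfied by any choice of tags from the lexicon.
So there is no consistent tagging.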